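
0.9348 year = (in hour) 8189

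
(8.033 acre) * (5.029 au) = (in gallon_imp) 5.38e+18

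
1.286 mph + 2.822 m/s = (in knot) 6.603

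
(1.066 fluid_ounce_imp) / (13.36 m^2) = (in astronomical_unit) 1.515e-17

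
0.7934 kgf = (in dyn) 7.781e+05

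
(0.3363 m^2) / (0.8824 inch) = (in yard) 16.41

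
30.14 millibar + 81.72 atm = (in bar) 82.83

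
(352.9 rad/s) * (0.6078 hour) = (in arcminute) 2.655e+09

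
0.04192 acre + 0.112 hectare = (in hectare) 0.129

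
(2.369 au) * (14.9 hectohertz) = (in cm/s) 5.281e+16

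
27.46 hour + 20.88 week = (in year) 0.4036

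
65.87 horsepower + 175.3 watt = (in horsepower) 66.11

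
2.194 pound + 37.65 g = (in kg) 1.033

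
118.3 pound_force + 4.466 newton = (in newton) 530.7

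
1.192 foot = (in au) 2.429e-12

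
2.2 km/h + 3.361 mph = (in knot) 4.109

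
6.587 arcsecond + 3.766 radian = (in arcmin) 1.295e+04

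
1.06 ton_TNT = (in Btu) 4.204e+06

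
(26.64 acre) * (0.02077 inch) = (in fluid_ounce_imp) 2.002e+06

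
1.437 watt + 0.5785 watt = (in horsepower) 0.002703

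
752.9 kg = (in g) 7.529e+05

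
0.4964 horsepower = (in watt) 370.2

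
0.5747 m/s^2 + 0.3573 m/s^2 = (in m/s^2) 0.932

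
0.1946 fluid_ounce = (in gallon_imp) 0.001266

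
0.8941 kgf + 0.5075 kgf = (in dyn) 1.375e+06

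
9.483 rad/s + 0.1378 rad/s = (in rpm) 91.87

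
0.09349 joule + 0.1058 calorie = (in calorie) 0.1281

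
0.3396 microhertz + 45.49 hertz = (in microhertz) 4.549e+07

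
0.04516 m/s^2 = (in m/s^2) 0.04516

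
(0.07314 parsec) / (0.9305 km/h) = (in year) 2.769e+08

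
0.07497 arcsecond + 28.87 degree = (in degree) 28.87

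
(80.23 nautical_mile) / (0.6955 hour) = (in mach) 0.1743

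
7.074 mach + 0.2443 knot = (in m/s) 2409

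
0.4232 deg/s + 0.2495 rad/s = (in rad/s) 0.2569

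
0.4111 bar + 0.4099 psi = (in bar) 0.4394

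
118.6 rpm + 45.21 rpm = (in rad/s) 17.15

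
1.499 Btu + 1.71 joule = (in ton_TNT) 3.784e-07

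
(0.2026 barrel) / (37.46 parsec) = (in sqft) 3e-19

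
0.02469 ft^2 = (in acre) 5.668e-07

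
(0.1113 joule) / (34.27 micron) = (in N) 3248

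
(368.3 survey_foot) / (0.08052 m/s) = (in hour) 0.3873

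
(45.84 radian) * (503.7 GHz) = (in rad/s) 2.309e+13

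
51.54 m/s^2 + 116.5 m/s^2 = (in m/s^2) 168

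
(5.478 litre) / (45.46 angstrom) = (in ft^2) 1.297e+07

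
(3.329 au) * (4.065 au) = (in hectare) 3.028e+19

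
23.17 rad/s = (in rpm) 221.3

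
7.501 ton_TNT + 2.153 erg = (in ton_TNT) 7.501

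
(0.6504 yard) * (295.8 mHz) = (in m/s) 0.1759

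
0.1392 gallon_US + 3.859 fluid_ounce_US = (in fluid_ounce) 21.68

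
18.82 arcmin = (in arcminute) 18.82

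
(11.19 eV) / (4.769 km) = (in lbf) 8.451e-23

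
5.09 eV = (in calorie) 1.949e-19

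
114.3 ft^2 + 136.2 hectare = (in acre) 336.6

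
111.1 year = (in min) 5.839e+07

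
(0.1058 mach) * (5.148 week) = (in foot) 3.68e+08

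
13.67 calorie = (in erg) 5.72e+08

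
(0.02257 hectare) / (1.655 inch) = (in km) 5.369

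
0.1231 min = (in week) 1.221e-05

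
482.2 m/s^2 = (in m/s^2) 482.2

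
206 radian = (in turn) 32.79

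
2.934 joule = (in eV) 1.831e+19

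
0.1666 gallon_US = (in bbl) 0.003967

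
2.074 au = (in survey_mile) 1.928e+08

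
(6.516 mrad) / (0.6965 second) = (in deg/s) 0.536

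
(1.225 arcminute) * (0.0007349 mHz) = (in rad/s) 2.619e-10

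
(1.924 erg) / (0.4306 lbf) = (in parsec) 3.255e-24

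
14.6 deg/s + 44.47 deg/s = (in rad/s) 1.031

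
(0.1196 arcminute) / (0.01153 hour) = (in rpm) 8.004e-06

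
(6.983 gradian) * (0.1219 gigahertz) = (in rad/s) 1.337e+07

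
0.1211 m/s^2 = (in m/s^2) 0.1211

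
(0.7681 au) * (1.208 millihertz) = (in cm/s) 1.388e+10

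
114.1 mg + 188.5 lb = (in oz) 3016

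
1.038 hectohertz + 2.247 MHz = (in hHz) 2.247e+04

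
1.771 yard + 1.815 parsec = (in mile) 3.48e+13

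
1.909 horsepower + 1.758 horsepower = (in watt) 2734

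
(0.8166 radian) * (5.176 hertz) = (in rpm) 40.36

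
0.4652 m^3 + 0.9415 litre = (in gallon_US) 123.1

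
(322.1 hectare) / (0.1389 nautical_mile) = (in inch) 4.93e+05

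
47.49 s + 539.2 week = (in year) 10.34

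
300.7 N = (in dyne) 3.007e+07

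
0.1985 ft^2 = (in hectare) 1.844e-06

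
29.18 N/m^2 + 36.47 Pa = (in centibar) 0.06565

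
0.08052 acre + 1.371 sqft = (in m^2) 326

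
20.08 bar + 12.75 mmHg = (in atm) 19.83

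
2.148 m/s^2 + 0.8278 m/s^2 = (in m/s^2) 2.976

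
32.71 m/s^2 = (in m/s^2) 32.71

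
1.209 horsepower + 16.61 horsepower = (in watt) 1.329e+04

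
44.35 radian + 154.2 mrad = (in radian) 44.5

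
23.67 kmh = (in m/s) 6.575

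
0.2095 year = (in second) 6.607e+06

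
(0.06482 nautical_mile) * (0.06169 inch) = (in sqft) 2.025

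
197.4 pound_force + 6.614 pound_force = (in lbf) 204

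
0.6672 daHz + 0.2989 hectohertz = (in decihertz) 365.6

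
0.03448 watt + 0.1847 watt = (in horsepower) 0.0002939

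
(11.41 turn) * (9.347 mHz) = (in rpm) 6.399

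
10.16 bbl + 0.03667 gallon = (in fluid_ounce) 5.462e+04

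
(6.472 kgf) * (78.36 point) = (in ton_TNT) 4.193e-10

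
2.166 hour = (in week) 0.01289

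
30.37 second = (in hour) 0.008436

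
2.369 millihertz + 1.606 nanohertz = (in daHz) 0.0002369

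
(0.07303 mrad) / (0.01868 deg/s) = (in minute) 0.003733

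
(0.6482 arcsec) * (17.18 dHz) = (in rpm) 5.156e-05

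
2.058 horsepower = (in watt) 1535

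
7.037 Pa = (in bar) 7.037e-05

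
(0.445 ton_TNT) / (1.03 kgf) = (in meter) 1.843e+08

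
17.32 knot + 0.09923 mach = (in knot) 83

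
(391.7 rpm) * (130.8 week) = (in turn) 5.164e+08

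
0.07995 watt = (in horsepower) 0.0001072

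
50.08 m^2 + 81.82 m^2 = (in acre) 0.03259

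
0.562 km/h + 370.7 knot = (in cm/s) 1.909e+04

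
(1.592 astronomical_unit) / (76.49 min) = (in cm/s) 5.189e+09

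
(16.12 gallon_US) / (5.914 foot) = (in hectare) 3.385e-06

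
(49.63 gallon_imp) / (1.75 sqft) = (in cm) 138.8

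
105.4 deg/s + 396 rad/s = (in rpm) 3799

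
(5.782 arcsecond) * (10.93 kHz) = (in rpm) 2.926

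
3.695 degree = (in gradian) 4.106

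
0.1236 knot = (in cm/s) 6.359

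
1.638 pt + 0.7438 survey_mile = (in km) 1.197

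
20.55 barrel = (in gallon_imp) 718.7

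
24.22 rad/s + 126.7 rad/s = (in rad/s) 150.9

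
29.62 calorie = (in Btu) 0.1175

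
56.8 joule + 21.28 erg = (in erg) 5.68e+08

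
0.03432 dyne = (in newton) 3.432e-07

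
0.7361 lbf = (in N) 3.274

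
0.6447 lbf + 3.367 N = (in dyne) 6.235e+05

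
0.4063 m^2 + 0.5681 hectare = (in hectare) 0.5681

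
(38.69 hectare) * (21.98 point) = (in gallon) 7.925e+05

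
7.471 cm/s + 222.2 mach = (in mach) 222.2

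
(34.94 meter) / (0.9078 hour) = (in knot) 0.02078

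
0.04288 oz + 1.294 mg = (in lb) 0.002683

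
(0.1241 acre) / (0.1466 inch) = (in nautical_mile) 72.83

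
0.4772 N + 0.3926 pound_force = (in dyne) 2.224e+05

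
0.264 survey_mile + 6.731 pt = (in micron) 4.249e+08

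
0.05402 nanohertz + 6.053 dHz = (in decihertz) 6.053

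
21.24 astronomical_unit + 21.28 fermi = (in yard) 3.475e+12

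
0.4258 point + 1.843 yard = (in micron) 1.685e+06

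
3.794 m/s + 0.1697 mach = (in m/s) 61.58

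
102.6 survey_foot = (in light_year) 3.306e-15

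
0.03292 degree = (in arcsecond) 118.5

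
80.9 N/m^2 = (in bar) 0.000809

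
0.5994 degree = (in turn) 0.001665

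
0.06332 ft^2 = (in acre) 1.454e-06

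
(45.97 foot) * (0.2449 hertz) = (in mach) 0.01008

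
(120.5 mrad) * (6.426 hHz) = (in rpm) 739.4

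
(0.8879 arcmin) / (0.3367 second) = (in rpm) 0.007325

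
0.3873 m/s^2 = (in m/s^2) 0.3873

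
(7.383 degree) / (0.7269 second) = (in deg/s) 10.16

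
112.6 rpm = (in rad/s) 11.79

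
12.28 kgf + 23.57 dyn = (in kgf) 12.28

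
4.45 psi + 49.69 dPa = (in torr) 230.2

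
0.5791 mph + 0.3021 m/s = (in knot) 1.09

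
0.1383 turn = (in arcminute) 2987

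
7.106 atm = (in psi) 104.4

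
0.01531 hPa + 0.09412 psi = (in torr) 4.879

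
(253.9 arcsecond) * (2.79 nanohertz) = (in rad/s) 3.434e-12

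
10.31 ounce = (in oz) 10.31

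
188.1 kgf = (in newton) 1845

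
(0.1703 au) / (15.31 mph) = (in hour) 1.034e+06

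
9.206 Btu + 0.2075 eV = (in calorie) 2321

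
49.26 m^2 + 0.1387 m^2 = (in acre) 0.01221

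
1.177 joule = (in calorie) 0.2813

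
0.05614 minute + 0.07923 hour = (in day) 0.00334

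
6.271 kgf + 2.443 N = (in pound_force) 14.37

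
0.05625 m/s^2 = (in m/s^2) 0.05625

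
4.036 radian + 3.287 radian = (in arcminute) 2.517e+04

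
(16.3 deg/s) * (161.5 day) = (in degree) 2.274e+08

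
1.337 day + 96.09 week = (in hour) 1.618e+04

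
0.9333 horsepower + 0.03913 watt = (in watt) 696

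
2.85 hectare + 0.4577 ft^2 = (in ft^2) 3.068e+05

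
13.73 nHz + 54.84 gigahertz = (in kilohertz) 5.484e+07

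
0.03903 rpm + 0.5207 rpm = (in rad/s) 0.05861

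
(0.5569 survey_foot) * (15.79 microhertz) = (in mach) 7.872e-09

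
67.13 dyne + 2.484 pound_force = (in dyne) 1.105e+06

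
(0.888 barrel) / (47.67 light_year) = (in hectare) 3.13e-23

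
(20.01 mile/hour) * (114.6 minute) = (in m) 6.151e+04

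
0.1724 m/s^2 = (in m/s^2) 0.1724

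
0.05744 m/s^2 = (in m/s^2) 0.05744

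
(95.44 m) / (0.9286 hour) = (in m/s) 0.02855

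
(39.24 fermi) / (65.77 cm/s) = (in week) 9.865e-20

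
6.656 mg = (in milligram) 6.656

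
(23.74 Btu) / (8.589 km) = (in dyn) 2.916e+05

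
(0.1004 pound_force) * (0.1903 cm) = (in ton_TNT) 2.031e-13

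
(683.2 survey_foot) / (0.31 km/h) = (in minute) 40.3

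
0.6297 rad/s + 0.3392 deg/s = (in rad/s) 0.6356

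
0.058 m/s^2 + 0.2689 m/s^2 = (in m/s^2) 0.3269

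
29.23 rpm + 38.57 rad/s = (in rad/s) 41.63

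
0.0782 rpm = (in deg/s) 0.4692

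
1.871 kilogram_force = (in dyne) 1.835e+06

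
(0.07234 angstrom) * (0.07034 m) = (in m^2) 5.088e-13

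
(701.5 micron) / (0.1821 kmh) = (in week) 2.293e-08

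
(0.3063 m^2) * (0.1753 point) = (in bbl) 0.0001191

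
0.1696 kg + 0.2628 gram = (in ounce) 5.992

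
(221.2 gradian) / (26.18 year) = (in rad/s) 4.209e-09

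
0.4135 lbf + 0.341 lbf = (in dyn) 3.356e+05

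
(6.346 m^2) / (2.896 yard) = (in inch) 94.35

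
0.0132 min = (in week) 1.31e-06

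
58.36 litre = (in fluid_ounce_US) 1973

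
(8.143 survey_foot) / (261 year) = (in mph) 6.745e-10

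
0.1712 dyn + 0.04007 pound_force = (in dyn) 1.782e+04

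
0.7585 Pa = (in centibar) 0.0007585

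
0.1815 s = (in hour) 5.042e-05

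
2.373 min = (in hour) 0.03955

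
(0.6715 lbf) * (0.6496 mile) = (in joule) 3123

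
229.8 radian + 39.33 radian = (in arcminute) 9.252e+05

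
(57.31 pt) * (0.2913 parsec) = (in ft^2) 1.956e+15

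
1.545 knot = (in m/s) 0.7948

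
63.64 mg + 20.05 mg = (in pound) 0.0001845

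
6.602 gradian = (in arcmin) 356.5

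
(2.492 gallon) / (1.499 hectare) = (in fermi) 6.293e+08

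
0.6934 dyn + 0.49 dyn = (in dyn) 1.183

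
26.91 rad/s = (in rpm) 257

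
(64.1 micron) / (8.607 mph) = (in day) 1.928e-10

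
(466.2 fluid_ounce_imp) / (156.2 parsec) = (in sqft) 2.958e-20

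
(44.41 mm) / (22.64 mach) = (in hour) 1.6e-09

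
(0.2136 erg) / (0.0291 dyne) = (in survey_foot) 0.2408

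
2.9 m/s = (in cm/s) 290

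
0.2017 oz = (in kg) 0.005718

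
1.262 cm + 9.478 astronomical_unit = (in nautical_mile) 7.656e+08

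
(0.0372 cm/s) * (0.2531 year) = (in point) 8.417e+06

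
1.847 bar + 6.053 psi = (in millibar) 2264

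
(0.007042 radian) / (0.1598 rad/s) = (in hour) 1.224e-05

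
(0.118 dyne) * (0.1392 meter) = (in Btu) 1.557e-10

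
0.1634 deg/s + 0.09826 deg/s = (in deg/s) 0.2617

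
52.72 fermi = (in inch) 2.076e-12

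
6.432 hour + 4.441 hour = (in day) 0.453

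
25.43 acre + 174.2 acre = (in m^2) 8.079e+05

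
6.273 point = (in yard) 0.00242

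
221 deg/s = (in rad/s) 3.857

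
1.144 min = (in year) 2.177e-06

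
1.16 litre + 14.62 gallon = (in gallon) 14.93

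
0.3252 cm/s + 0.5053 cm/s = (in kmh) 0.0299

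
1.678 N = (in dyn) 1.678e+05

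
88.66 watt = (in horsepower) 0.1189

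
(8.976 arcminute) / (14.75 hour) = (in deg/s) 2.817e-06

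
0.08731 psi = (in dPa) 6020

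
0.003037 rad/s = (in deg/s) 0.174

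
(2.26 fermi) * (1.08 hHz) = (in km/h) 8.787e-13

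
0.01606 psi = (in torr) 0.8305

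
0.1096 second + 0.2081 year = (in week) 10.85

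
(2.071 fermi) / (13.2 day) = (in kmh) 6.537e-21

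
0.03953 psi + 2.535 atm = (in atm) 2.538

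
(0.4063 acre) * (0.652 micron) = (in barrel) 0.006743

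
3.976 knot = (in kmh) 7.364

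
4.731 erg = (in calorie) 1.131e-07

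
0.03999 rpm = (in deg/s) 0.2399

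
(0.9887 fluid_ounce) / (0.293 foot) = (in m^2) 0.0003274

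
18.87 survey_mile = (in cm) 3.037e+06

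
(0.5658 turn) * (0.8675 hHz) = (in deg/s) 1.767e+04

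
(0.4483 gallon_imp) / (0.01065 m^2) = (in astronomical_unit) 1.279e-12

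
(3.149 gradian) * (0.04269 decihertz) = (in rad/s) 0.0002112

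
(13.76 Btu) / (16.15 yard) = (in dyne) 9.831e+07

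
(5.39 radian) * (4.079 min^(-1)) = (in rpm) 3.499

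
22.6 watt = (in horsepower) 0.03031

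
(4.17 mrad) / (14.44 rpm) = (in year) 8.744e-11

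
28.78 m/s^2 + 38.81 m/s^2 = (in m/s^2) 67.59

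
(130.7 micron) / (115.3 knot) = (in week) 3.643e-12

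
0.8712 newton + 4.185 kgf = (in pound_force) 9.422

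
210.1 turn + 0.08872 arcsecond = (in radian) 1320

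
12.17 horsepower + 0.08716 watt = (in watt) 9075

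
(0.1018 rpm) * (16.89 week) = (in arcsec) 2.246e+10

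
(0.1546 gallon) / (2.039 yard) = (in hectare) 3.139e-08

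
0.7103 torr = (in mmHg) 0.7103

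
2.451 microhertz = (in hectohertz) 2.451e-08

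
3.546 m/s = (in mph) 7.932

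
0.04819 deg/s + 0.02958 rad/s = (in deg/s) 1.743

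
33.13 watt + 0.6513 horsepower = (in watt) 518.8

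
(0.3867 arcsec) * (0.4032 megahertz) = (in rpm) 7.218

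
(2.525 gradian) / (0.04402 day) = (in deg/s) 0.0005975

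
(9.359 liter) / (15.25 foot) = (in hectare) 2.013e-07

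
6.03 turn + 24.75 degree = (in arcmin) 1.317e+05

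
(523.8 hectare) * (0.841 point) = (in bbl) 9775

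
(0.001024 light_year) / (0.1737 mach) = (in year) 5194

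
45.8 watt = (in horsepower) 0.06142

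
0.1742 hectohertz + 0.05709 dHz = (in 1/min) 1046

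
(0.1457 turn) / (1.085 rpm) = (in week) 1.332e-05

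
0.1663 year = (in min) 8.741e+04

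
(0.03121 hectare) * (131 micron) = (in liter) 40.89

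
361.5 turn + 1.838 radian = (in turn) 361.8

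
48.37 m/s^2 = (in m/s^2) 48.37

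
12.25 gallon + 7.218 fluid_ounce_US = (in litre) 46.58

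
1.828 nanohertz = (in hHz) 1.828e-11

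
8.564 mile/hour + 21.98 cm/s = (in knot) 7.869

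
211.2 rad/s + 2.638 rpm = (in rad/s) 211.5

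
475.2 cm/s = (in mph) 10.63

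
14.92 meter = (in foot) 48.95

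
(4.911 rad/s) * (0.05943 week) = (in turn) 2.809e+04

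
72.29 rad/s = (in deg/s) 4142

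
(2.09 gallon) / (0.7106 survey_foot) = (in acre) 9.026e-06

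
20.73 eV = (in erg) 3.321e-11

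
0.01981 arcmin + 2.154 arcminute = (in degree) 0.03623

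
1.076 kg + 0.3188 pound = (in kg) 1.221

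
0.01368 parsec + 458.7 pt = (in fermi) 4.221e+29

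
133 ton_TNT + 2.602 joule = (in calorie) 1.33e+11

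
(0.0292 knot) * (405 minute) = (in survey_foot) 1198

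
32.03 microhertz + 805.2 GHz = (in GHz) 805.2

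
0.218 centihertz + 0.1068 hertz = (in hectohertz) 0.00109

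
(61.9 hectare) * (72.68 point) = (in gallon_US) 4.193e+06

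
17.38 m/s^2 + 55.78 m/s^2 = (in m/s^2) 73.16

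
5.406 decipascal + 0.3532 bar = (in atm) 0.3486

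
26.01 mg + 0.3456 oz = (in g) 9.824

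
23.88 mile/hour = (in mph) 23.88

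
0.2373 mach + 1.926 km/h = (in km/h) 292.8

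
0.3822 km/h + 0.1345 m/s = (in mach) 0.0007068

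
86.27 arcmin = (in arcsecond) 5176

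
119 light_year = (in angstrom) 1.126e+28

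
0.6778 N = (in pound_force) 0.1524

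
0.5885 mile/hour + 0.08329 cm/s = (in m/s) 0.2639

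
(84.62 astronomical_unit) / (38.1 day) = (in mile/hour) 8.602e+06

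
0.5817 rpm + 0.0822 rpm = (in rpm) 0.6639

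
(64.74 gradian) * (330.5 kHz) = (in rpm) 3.209e+06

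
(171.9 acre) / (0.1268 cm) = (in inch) 2.16e+10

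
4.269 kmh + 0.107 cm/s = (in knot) 2.307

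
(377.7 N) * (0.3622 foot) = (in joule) 41.7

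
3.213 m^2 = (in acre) 0.0007939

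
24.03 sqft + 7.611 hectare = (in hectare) 7.611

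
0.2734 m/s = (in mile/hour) 0.6116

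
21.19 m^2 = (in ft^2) 228.1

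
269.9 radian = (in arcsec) 5.567e+07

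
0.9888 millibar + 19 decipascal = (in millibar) 1.008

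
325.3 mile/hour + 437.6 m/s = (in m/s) 583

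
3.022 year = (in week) 157.6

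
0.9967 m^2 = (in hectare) 9.967e-05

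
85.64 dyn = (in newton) 0.0008564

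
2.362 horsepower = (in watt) 1761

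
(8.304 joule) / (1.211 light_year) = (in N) 7.248e-16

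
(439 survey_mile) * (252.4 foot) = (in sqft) 5.85e+08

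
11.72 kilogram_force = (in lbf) 25.84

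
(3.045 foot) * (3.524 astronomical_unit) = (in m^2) 4.893e+11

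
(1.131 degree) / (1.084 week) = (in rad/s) 3.011e-08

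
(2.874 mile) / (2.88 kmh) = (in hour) 1.606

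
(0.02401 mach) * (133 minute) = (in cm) 6.524e+06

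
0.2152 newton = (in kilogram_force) 0.02194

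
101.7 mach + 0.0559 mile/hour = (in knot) 6.731e+04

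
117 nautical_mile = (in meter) 2.167e+05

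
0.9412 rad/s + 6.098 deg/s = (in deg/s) 60.02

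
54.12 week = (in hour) 9092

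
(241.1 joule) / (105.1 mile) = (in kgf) 0.0001454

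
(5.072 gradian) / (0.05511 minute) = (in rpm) 0.2301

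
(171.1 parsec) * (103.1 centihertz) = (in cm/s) 5.443e+20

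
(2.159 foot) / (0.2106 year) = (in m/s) 9.908e-08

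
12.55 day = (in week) 1.793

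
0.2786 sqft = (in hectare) 2.588e-06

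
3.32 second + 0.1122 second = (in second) 3.432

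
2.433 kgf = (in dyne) 2.386e+06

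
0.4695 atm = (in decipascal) 4.757e+05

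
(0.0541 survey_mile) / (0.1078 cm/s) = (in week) 0.1335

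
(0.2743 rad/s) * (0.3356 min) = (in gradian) 351.6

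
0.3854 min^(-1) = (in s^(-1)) 0.006423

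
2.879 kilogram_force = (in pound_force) 6.347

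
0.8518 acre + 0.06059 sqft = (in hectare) 0.3447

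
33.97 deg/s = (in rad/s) 0.5929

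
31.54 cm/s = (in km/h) 1.135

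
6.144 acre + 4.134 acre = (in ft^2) 4.477e+05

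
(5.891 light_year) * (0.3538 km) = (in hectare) 1.972e+15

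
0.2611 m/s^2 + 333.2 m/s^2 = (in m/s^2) 333.5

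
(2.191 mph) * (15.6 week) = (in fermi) 9.241e+21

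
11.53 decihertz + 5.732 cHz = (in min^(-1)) 72.62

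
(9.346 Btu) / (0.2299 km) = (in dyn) 4.289e+06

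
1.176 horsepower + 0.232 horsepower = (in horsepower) 1.408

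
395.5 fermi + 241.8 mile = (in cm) 3.891e+07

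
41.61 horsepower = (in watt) 3.103e+04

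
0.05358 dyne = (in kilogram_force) 5.464e-08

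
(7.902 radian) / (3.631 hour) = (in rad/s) 0.0006045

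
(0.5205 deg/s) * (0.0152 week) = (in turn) 13.29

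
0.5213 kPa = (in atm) 0.005145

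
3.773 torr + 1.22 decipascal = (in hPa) 5.031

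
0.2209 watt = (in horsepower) 0.0002962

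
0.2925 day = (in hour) 7.02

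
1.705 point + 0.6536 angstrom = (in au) 4.021e-15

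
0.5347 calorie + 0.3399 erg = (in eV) 1.396e+19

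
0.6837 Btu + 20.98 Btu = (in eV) 1.427e+23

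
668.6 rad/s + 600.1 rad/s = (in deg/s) 7.269e+04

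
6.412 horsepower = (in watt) 4781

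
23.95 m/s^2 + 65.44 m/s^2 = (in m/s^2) 89.39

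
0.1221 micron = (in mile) 7.587e-11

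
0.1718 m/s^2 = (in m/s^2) 0.1718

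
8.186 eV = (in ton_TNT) 3.135e-28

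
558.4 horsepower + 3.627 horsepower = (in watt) 4.191e+05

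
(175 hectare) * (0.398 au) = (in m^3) 1.042e+17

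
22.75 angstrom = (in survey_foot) 7.464e-09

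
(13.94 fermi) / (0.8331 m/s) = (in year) 5.306e-22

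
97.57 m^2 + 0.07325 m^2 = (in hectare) 0.009764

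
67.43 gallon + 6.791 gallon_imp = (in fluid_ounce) 9675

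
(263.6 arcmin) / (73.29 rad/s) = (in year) 3.318e-11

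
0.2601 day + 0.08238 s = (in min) 374.5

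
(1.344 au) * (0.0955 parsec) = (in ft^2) 6.377e+27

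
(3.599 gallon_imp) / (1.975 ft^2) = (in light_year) 9.425e-18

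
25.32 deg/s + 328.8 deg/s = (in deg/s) 354.1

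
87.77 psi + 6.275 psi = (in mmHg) 4864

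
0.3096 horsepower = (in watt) 230.9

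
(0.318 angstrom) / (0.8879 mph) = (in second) 8.012e-11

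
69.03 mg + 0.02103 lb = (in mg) 9608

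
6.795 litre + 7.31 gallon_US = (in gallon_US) 9.105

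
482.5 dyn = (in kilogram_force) 0.000492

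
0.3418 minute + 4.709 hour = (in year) 0.0005382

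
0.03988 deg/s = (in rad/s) 0.000696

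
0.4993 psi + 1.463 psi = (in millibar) 135.3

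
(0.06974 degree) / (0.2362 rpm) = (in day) 5.696e-07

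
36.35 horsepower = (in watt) 2.711e+04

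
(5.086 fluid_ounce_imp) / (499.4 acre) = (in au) 4.78e-22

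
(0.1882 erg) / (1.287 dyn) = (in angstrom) 1.462e+07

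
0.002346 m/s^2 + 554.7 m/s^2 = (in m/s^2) 554.7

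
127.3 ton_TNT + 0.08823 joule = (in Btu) 5.048e+08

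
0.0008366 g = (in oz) 2.951e-05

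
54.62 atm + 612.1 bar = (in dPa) 6.674e+08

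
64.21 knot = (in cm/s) 3303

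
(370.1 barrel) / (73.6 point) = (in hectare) 0.2266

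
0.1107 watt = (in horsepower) 0.0001485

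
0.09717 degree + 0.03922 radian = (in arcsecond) 8440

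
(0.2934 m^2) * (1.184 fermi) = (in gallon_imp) 7.641e-14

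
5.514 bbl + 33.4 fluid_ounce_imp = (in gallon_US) 231.8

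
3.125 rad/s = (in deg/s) 179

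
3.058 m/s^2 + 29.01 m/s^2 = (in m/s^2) 32.07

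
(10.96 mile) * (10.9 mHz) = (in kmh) 692.1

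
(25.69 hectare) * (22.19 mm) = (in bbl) 3.586e+04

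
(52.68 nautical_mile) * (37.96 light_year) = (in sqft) 3.771e+23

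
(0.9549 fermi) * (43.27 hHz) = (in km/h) 1.487e-11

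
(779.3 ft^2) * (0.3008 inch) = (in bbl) 3.479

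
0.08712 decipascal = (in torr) 6.535e-05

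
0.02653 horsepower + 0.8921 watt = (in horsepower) 0.02773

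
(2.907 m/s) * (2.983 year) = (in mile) 1.699e+05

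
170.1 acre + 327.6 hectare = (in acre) 979.6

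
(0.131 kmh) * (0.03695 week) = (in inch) 3.202e+04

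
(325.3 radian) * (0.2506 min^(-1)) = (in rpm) 12.97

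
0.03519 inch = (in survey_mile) 5.554e-07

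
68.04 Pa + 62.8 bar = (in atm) 61.98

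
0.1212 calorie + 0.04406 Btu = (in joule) 46.99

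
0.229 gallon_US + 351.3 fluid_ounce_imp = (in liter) 10.85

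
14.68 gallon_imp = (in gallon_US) 17.63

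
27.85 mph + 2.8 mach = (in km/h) 3477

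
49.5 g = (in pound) 0.1091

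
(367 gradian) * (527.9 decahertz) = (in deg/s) 1.744e+06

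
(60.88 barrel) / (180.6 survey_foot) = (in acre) 4.345e-05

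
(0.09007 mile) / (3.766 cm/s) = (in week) 0.006364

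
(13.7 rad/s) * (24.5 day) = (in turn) 4.616e+06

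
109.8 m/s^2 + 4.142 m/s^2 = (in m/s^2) 113.9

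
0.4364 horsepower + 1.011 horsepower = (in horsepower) 1.447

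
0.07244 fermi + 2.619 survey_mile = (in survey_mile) 2.619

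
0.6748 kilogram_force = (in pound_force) 1.488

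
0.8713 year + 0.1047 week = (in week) 45.54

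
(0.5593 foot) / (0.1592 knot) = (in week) 3.442e-06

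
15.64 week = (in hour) 2628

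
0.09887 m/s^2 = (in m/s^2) 0.09887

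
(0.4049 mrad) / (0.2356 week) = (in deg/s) 1.628e-07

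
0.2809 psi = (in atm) 0.01911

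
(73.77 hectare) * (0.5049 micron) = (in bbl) 2.343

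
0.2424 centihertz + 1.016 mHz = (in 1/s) 0.00344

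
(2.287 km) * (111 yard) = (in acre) 57.36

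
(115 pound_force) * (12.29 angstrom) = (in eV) 3.924e+12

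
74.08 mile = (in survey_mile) 74.08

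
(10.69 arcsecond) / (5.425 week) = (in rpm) 1.508e-10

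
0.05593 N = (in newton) 0.05593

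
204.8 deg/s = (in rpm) 34.13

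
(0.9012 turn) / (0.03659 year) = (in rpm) 4.686e-05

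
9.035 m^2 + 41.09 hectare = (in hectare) 41.09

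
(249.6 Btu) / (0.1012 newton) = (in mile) 1617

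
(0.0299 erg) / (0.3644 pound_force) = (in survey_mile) 1.146e-12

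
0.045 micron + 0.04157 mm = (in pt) 0.118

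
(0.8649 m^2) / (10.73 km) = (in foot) 0.0002645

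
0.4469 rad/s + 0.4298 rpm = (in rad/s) 0.4919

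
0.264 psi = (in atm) 0.01796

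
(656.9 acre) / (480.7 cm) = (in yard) 6.048e+05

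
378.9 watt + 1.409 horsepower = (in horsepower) 1.917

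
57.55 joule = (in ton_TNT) 1.375e-08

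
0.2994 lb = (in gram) 135.8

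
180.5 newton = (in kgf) 18.41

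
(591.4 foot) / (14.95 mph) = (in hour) 0.007492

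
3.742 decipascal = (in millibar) 0.003742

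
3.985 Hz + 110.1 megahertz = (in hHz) 1.101e+06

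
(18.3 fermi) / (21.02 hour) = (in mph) 5.41e-19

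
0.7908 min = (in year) 1.505e-06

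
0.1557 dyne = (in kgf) 1.588e-07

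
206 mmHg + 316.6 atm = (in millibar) 3.211e+05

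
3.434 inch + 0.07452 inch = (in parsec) 2.888e-18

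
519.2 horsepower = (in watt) 3.872e+05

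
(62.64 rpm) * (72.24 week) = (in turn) 4.561e+07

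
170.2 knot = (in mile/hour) 195.9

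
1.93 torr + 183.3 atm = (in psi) 2694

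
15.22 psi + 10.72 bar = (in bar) 11.77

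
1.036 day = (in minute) 1492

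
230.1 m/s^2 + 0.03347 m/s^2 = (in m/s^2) 230.1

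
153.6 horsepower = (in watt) 1.145e+05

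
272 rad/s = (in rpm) 2597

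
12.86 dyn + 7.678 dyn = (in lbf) 4.617e-05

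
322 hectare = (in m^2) 3.22e+06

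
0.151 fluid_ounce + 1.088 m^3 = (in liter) 1088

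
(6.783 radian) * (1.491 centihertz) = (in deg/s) 5.795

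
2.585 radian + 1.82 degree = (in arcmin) 8996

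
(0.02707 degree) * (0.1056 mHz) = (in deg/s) 2.859e-06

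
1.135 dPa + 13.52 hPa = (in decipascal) 1.352e+04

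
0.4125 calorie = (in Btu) 0.001636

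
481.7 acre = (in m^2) 1.949e+06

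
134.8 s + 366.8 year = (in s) 1.157e+10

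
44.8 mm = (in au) 2.995e-13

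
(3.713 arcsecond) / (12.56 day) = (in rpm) 1.584e-10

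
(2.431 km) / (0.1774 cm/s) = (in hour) 380.7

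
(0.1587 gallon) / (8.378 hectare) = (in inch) 2.823e-07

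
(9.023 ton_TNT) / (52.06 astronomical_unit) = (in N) 0.004847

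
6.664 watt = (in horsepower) 0.008937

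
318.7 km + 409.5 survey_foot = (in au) 2.131e-06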